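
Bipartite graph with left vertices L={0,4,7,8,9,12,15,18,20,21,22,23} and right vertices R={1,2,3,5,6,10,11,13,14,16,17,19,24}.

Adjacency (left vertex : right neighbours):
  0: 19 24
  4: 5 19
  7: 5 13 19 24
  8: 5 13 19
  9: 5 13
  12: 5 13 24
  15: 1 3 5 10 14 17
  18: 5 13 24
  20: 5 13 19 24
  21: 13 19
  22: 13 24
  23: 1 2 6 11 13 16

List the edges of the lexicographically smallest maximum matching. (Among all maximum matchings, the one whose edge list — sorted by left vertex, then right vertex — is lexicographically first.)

|M| = 6 (so the lex-smallest maximum matching has 6 edges)
process left vertices in ascending order; for each, take the smallest-labelled available neighbour that still permits 6 edges overall, or leave it unmatched if none does
lex-smallest matching: {0-19, 4-5, 7-13, 12-24, 15-1, 23-2}

Lex-smallest maximum matching: {(0,19), (4,5), (7,13), (12,24), (15,1), (23,2)}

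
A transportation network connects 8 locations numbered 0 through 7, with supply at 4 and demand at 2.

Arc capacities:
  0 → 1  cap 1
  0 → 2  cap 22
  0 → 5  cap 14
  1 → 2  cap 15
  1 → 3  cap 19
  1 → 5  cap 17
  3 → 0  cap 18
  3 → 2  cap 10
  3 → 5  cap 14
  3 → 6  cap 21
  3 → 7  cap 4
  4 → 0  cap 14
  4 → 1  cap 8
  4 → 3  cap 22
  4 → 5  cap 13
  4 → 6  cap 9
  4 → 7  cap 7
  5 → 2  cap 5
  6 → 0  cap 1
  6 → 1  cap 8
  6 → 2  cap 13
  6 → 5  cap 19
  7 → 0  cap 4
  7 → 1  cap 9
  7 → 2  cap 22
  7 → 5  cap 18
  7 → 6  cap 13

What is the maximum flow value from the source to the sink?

Maximum flow value: 65

augment #1: 4→0→2 bottleneck 14, total now 14
augment #2: 4→1→2 bottleneck 8, total now 22
augment #3: 4→3→2 bottleneck 10, total now 32
augment #4: 4→5→2 bottleneck 5, total now 37
augment #5: 4→6→2 bottleneck 9, total now 46
augment #6: 4→7→2 bottleneck 7, total now 53
augment #7: 4→3→0→2 bottleneck 8, total now 61
augment #8: 4→3→6→2 bottleneck 4, total now 65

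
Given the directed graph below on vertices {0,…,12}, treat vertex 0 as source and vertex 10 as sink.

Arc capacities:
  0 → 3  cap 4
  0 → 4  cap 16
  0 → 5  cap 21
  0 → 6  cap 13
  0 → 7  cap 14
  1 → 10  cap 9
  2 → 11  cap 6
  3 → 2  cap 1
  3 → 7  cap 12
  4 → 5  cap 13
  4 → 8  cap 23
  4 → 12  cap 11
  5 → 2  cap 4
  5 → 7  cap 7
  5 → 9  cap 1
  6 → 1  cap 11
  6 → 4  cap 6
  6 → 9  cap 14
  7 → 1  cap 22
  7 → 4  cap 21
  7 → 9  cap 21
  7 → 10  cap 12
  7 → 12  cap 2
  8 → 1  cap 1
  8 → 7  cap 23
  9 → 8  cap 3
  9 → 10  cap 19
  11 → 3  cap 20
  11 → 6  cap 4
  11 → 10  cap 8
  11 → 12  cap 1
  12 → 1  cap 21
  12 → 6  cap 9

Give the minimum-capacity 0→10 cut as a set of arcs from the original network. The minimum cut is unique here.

Min-cut arcs: {(1,10), (3,2), (5,2), (7,10), (9,10)} (total capacity 45)

augment #1: 0→7→10 push 12
augment #2: 0→5→9→10 push 1
augment #3: 0→6→1→10 push 9
augment #4: 0→6→9→10 push 4
augment #5: 0→7→9→10 push 2
augment #6: 0→3→2→11→10 push 1
augment #7: 0→3→7→9→10 push 3
augment #8: 0→5→2→11→10 push 4
augment #9: 0→5→7→9→10 push 7
augment #10: 0→4→8→7→9→10 push 2
max flow = 45; residual-reachable set from 0 gives S-side
cut edges (S→T): {(1,10), (3,2), (5,2), (7,10), (9,10)} total cap 45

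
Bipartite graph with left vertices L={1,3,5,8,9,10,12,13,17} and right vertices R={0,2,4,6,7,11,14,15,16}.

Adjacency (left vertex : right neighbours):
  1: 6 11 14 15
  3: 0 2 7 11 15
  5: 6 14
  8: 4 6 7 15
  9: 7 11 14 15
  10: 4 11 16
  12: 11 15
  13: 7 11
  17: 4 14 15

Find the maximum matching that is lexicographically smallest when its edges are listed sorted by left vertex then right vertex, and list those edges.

Lex-smallest maximum matching: {(1,6), (3,0), (5,14), (8,4), (9,7), (10,16), (12,11), (17,15)}

|M| = 8 (so the lex-smallest maximum matching has 8 edges)
process left vertices in ascending order; for each, take the smallest-labelled available neighbour that still permits 8 edges overall, or leave it unmatched if none does
lex-smallest matching: {1-6, 3-0, 5-14, 8-4, 9-7, 10-16, 12-11, 17-15}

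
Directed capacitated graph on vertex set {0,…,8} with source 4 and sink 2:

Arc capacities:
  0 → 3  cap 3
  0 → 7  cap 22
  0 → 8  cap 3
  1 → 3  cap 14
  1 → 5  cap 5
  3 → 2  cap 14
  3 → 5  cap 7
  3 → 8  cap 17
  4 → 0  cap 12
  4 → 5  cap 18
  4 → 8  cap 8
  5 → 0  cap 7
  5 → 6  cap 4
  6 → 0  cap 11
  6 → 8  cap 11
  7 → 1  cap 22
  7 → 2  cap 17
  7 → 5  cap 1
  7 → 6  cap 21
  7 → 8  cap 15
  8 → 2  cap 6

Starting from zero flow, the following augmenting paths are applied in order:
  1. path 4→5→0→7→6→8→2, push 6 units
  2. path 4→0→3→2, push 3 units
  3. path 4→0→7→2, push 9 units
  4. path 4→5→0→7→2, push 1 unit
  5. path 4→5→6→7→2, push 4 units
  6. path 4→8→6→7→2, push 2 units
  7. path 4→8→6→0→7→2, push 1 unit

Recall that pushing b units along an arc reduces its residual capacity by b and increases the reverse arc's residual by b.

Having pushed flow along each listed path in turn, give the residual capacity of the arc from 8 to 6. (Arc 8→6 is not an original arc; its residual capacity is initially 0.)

after path 1 (4→5→0→7→6→8→2, push 6): res(8,6)=6
after path 2 (4→0→3→2, push 3): res(8,6)=6
after path 3 (4→0→7→2, push 9): res(8,6)=6
after path 4 (4→5→0→7→2, push 1): res(8,6)=6
after path 5 (4→5→6→7→2, push 4): res(8,6)=6
after path 6 (4→8→6→7→2, push 2): res(8,6)=4
after path 7 (4→8→6→0→7→2, push 1): res(8,6)=3

Residual capacity of (8,6): 3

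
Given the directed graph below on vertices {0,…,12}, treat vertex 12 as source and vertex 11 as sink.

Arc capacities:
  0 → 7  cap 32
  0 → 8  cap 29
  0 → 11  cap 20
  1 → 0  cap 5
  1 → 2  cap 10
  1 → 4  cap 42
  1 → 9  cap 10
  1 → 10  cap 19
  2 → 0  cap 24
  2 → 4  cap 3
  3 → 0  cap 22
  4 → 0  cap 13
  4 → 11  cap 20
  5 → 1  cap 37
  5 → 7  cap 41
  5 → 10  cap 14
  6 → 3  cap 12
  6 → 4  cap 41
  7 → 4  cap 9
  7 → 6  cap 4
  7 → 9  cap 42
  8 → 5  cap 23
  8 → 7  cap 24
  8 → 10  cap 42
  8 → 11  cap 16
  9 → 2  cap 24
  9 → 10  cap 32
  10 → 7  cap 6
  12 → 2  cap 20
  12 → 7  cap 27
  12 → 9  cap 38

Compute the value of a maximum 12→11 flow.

Maximum flow value: 40

augment #1: 12→2→0→11 bottleneck 20, total now 20
augment #2: 12→7→4→11 bottleneck 9, total now 29
augment #3: 12→7→6→4→11 bottleneck 4, total now 33
augment #4: 12→9→2→4→11 bottleneck 3, total now 36
augment #5: 12→9→2→0→8→11 bottleneck 4, total now 40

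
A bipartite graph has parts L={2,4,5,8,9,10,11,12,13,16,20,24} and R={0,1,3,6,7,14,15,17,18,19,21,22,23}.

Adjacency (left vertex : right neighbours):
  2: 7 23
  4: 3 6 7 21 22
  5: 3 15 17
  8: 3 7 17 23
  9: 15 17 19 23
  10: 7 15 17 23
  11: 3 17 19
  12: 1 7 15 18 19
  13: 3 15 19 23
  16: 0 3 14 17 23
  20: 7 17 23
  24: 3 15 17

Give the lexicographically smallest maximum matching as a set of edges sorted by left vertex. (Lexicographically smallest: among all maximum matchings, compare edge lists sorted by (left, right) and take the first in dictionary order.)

Lex-smallest maximum matching: {(2,7), (4,6), (5,3), (8,17), (9,15), (10,23), (11,19), (12,1), (16,0)}

|M| = 9 (so the lex-smallest maximum matching has 9 edges)
process left vertices in ascending order; for each, take the smallest-labelled available neighbour that still permits 9 edges overall, or leave it unmatched if none does
lex-smallest matching: {2-7, 4-6, 5-3, 8-17, 9-15, 10-23, 11-19, 12-1, 16-0}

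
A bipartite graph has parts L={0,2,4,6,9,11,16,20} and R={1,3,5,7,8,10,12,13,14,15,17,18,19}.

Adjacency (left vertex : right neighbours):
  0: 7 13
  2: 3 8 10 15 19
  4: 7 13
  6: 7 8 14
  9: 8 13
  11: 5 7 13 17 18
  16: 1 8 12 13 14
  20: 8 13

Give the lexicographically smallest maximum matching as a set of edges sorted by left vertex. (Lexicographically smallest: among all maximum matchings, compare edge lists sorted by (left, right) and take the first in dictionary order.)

Lex-smallest maximum matching: {(0,7), (2,3), (4,13), (6,14), (9,8), (11,5), (16,1)}

|M| = 7 (so the lex-smallest maximum matching has 7 edges)
process left vertices in ascending order; for each, take the smallest-labelled available neighbour that still permits 7 edges overall, or leave it unmatched if none does
lex-smallest matching: {0-7, 2-3, 4-13, 6-14, 9-8, 11-5, 16-1}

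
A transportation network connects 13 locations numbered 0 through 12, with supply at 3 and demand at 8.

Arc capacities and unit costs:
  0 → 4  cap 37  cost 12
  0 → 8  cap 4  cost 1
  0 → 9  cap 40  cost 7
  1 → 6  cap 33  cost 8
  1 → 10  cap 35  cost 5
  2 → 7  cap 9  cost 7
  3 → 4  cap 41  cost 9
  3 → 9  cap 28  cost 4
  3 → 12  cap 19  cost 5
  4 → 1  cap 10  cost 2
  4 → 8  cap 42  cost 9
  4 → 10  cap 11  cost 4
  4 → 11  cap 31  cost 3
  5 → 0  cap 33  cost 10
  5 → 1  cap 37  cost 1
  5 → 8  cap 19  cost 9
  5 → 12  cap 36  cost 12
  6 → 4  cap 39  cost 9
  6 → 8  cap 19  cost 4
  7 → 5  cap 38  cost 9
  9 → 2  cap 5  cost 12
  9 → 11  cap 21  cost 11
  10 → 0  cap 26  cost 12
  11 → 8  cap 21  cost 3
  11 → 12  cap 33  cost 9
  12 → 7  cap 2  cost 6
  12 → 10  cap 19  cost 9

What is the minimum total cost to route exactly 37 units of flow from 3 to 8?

shortest-cost path #1: 3→4→11→8 push 21 @ unit cost 15 (adds 315)
shortest-cost path #2: 3→4→8 push 16 @ unit cost 18 (adds 288)
total cost = 603

Minimum cost for 37 units: 603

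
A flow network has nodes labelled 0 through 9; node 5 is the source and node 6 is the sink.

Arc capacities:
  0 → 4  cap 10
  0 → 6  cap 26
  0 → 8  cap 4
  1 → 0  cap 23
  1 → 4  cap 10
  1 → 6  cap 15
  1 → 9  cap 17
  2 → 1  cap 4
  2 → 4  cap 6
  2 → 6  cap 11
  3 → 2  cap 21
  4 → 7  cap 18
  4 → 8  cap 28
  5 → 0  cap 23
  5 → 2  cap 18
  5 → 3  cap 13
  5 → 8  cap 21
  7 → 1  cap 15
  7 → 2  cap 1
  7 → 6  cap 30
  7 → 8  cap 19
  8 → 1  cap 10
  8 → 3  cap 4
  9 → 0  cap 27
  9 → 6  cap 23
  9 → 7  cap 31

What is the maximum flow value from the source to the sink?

Maximum flow value: 54

augment #1: 5→0→6 bottleneck 23, total now 23
augment #2: 5→2→6 bottleneck 11, total now 34
augment #3: 5→2→1→6 bottleneck 4, total now 38
augment #4: 5→8→1→6 bottleneck 10, total now 48
augment #5: 5→2→4→7→6 bottleneck 3, total now 51
augment #6: 5→3→2→4→7→6 bottleneck 3, total now 54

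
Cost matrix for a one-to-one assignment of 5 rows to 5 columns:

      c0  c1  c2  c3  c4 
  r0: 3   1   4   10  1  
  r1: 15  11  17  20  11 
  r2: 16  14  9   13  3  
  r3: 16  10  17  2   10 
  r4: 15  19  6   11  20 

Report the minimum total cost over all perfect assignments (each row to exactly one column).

optimal assignment: row0→col0 (cost 3), row1→col1 (cost 11), row2→col4 (cost 3), row3→col3 (cost 2), row4→col2 (cost 6)
total = 3 + 11 + 3 + 2 + 6 = 25

Minimum assignment cost: 25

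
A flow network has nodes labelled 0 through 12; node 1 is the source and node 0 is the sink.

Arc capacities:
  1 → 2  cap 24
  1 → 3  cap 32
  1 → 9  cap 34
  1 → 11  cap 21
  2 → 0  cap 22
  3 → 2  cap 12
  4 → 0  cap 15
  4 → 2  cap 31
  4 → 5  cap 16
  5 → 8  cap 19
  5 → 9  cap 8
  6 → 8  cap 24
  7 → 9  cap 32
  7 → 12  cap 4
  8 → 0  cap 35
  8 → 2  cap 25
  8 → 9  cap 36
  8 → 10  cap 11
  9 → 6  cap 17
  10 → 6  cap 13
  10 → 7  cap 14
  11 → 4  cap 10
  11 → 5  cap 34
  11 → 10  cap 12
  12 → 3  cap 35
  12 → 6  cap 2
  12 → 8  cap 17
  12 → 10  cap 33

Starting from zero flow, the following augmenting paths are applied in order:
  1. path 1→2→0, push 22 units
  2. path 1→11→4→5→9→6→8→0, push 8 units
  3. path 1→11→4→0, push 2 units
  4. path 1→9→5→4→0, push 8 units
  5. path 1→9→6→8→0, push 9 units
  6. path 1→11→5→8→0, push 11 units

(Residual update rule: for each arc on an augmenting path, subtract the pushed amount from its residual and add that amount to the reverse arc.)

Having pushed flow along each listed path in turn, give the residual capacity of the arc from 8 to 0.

Residual capacity of (8,0): 7

after path 1 (1→2→0, push 22): res(8,0)=35
after path 2 (1→11→4→5→9→6→8→0, push 8): res(8,0)=27
after path 3 (1→11→4→0, push 2): res(8,0)=27
after path 4 (1→9→5→4→0, push 8): res(8,0)=27
after path 5 (1→9→6→8→0, push 9): res(8,0)=18
after path 6 (1→11→5→8→0, push 11): res(8,0)=7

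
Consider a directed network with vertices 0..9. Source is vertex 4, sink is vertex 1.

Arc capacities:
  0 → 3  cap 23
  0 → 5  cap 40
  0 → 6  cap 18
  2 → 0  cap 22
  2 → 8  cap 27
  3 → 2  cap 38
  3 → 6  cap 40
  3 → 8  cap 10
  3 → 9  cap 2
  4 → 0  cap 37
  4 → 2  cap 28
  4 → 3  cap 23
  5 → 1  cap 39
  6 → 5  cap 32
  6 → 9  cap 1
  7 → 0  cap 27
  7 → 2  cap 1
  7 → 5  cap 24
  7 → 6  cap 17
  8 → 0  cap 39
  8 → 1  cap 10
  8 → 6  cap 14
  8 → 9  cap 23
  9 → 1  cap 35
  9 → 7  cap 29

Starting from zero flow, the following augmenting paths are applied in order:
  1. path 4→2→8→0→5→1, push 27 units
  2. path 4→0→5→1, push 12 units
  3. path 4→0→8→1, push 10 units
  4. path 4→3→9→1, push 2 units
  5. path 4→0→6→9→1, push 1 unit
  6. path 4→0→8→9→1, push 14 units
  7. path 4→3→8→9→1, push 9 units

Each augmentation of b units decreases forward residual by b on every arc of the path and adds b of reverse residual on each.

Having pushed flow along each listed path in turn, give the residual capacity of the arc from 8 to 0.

Residual capacity of (8,0): 36

after path 1 (4→2→8→0→5→1, push 27): res(8,0)=12
after path 2 (4→0→5→1, push 12): res(8,0)=12
after path 3 (4→0→8→1, push 10): res(8,0)=22
after path 4 (4→3→9→1, push 2): res(8,0)=22
after path 5 (4→0→6→9→1, push 1): res(8,0)=22
after path 6 (4→0→8→9→1, push 14): res(8,0)=36
after path 7 (4→3→8→9→1, push 9): res(8,0)=36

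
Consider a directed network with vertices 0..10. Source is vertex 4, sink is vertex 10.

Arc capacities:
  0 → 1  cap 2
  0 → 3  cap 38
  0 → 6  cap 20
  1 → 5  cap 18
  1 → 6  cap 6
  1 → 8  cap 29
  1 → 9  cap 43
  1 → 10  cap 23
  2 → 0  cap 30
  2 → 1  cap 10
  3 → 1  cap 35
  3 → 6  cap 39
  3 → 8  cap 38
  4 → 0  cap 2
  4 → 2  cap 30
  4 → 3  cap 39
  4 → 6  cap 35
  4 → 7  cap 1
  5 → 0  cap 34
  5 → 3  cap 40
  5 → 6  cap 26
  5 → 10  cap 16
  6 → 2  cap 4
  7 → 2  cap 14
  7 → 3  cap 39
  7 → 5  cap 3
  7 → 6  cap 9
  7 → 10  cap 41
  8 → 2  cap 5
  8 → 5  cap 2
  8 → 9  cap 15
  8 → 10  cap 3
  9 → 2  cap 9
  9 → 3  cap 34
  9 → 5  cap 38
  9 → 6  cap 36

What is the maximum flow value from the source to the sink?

augment #1: 4→7→10 bottleneck 1, total now 1
augment #2: 4→0→1→10 bottleneck 2, total now 3
augment #3: 4→2→1→10 bottleneck 10, total now 13
augment #4: 4→3→1→10 bottleneck 11, total now 24
augment #5: 4→3→8→10 bottleneck 3, total now 27
augment #6: 4→3→1→5→10 bottleneck 16, total now 43

Maximum flow value: 43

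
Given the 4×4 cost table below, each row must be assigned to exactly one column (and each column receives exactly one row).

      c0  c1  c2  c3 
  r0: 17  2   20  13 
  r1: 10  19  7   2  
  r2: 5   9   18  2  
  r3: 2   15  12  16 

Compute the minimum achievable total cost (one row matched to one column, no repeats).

Minimum assignment cost: 13

optimal assignment: row0→col1 (cost 2), row1→col2 (cost 7), row2→col3 (cost 2), row3→col0 (cost 2)
total = 2 + 7 + 2 + 2 = 13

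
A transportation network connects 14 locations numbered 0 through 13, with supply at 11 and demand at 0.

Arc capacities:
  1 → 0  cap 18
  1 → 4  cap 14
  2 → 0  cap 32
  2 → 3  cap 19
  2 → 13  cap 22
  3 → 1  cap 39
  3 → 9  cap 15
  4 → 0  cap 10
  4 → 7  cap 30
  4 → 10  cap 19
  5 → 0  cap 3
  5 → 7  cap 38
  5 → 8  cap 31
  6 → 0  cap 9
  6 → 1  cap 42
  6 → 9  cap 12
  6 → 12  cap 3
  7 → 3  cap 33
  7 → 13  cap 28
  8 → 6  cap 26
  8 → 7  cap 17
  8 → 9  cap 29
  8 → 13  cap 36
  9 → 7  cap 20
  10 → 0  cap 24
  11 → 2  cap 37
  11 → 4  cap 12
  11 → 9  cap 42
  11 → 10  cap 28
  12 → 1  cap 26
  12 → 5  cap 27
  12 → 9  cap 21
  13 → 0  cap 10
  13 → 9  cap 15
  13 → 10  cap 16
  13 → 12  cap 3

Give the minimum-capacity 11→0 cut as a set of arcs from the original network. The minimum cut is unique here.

augment #1: 11→2→0 push 32
augment #2: 11→4→0 push 10
augment #3: 11→10→0 push 24
augment #4: 11→2→13→0 push 5
augment #5: 11→4→7→13→0 push 2
augment #6: 11→9→7→13→0 push 3
augment #7: 11→9→7→3→1→0 push 17
max flow = 93; residual-reachable set from 11 gives S-side
cut edges (S→T): {(9,7), (10,0), (11,2), (11,4)} total cap 93

Min-cut arcs: {(9,7), (10,0), (11,2), (11,4)} (total capacity 93)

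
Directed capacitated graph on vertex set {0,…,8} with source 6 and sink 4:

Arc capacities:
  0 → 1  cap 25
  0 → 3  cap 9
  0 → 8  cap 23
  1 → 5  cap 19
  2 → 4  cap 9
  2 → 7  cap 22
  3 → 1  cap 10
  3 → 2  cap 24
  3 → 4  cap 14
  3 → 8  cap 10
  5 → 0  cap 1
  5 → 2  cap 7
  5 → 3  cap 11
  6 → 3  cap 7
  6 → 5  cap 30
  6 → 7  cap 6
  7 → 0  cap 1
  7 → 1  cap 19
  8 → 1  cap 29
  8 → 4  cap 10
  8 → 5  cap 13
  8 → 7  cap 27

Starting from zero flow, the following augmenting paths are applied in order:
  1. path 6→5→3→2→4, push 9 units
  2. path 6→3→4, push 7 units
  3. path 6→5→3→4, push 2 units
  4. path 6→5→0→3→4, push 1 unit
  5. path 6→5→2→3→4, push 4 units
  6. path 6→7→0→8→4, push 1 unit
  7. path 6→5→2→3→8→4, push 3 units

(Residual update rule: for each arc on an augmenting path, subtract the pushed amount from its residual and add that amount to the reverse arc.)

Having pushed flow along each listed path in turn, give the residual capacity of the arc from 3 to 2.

Residual capacity of (3,2): 22

after path 1 (6→5→3→2→4, push 9): res(3,2)=15
after path 2 (6→3→4, push 7): res(3,2)=15
after path 3 (6→5→3→4, push 2): res(3,2)=15
after path 4 (6→5→0→3→4, push 1): res(3,2)=15
after path 5 (6→5→2→3→4, push 4): res(3,2)=19
after path 6 (6→7→0→8→4, push 1): res(3,2)=19
after path 7 (6→5→2→3→8→4, push 3): res(3,2)=22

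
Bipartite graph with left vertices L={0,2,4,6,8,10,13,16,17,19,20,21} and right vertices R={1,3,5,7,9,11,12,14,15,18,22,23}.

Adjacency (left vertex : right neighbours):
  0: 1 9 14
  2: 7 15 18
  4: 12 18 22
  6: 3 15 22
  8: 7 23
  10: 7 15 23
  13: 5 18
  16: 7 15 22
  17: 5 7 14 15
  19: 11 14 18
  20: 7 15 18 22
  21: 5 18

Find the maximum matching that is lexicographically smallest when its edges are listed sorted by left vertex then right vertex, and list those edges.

|M| = 11 (so the lex-smallest maximum matching has 11 edges)
process left vertices in ascending order; for each, take the smallest-labelled available neighbour that still permits 11 edges overall, or leave it unmatched if none does
lex-smallest matching: {0-1, 2-7, 4-12, 6-3, 8-23, 10-15, 13-5, 16-22, 17-14, 19-11, 20-18}

Lex-smallest maximum matching: {(0,1), (2,7), (4,12), (6,3), (8,23), (10,15), (13,5), (16,22), (17,14), (19,11), (20,18)}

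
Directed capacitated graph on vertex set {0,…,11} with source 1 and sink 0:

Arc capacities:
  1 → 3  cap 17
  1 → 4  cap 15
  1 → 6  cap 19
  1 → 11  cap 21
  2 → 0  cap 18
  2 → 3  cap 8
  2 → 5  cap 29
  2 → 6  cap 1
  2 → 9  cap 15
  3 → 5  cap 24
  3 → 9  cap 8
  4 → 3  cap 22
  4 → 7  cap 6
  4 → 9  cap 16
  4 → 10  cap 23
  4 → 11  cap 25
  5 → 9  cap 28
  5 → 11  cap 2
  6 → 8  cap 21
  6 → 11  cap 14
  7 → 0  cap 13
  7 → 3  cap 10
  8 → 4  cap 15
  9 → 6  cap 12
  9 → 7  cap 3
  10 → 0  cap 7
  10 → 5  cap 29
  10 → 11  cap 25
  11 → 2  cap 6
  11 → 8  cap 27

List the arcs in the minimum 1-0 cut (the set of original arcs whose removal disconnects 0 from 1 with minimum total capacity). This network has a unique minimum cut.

augment #1: 1→4→7→0 push 6
augment #2: 1→4→10→0 push 7
augment #3: 1→11→2→0 push 6
augment #4: 1→3→9→7→0 push 3
max flow = 22; residual-reachable set from 1 gives S-side
cut edges (S→T): {(4,7), (9,7), (10,0), (11,2)} total cap 22

Min-cut arcs: {(4,7), (9,7), (10,0), (11,2)} (total capacity 22)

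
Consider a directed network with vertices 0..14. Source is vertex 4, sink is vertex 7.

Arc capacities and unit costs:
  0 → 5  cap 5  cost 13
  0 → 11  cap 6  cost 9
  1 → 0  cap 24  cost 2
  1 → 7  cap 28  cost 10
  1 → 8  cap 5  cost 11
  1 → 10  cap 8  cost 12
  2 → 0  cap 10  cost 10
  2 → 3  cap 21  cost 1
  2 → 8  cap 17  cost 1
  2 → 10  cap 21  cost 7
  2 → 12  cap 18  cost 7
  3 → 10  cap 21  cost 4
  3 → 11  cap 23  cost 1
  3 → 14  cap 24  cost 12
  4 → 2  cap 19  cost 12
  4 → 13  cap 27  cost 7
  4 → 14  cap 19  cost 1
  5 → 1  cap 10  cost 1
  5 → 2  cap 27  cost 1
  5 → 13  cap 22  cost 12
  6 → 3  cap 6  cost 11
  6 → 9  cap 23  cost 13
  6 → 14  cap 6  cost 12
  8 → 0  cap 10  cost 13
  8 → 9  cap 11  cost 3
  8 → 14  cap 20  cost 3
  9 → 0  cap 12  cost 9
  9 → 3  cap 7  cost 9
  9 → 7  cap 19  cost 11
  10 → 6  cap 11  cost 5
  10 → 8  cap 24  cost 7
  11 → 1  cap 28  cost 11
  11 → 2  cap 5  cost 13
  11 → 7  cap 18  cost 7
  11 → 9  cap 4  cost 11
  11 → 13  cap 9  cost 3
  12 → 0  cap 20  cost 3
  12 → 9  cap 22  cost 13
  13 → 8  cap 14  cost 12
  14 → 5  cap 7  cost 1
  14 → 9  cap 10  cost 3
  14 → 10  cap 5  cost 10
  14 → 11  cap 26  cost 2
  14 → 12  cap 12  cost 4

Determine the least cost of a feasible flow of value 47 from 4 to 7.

Minimum cost for 47 units: 999

shortest-cost path #1: 4→14→11→7 push 18 @ unit cost 10 (adds 180)
shortest-cost path #2: 4→14→5→1→7 push 1 @ unit cost 13 (adds 13)
shortest-cost path #3: 4→2→3→11→14→5→1→7 push 6 @ unit cost 24 (adds 144)
shortest-cost path #4: 4→2→3→11→14→9→7 push 10 @ unit cost 26 (adds 260)
shortest-cost path #5: 4→2→8→9→7 push 3 @ unit cost 27 (adds 81)
shortest-cost path #6: 4→13→8→9→7 push 6 @ unit cost 33 (adds 198)
shortest-cost path #7: 4→13→8→2→3→11→1→7 push 3 @ unit cost 41 (adds 123)
total cost = 999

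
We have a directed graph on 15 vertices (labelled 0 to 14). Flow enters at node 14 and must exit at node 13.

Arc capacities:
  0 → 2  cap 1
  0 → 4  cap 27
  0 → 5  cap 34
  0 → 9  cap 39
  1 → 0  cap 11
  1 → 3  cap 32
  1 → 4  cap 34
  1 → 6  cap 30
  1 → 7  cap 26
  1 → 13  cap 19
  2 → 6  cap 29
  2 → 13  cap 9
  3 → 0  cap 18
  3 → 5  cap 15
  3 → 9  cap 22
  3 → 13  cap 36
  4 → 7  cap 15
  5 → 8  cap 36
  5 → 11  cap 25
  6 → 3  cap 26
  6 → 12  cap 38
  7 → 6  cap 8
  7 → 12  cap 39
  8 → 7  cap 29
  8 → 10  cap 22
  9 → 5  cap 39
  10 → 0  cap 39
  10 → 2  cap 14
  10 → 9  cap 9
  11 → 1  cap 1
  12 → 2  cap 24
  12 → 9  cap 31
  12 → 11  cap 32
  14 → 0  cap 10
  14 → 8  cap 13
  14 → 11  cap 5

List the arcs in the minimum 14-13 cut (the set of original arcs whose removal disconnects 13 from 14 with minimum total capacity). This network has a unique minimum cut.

Min-cut arcs: {(11,1), (14,0), (14,8)} (total capacity 24)

augment #1: 14→0→2→13 push 1
augment #2: 14→11→1→13 push 1
augment #3: 14→8→10→2→13 push 8
augment #4: 14→8→7→6→3→13 push 5
augment #5: 14→0→4→7→6→3→13 push 3
augment #6: 14→0→4→7→12→2→6→3→13 push 6
max flow = 24; residual-reachable set from 14 gives S-side
cut edges (S→T): {(11,1), (14,0), (14,8)} total cap 24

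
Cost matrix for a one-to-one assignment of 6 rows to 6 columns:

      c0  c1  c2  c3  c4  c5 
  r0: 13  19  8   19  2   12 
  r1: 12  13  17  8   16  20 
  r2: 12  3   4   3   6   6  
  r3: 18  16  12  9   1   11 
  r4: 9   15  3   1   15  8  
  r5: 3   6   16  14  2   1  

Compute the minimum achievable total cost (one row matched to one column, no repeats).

Minimum assignment cost: 26

optimal assignment: row0→col2 (cost 8), row1→col0 (cost 12), row2→col1 (cost 3), row3→col4 (cost 1), row4→col3 (cost 1), row5→col5 (cost 1)
total = 8 + 12 + 3 + 1 + 1 + 1 = 26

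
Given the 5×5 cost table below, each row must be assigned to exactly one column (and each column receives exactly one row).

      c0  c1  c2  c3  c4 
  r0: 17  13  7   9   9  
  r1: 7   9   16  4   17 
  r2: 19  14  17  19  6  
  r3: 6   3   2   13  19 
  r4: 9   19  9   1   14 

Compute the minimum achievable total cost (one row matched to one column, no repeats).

Minimum assignment cost: 24

optimal assignment: row0→col2 (cost 7), row1→col0 (cost 7), row2→col4 (cost 6), row3→col1 (cost 3), row4→col3 (cost 1)
total = 7 + 7 + 6 + 3 + 1 = 24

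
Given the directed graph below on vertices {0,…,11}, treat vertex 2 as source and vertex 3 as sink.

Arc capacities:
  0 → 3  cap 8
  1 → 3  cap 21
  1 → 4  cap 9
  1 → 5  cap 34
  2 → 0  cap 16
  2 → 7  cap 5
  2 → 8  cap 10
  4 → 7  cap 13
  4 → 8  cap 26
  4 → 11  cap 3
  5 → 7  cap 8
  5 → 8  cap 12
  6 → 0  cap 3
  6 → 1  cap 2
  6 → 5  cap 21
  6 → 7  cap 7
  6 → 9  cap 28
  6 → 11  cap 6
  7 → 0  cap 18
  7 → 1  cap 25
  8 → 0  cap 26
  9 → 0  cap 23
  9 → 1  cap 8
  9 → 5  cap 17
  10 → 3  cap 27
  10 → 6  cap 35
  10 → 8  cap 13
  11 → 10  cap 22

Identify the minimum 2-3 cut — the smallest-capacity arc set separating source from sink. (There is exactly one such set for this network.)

Min-cut arcs: {(0,3), (2,7)} (total capacity 13)

augment #1: 2→0→3 push 8
augment #2: 2→7→1→3 push 5
max flow = 13; residual-reachable set from 2 gives S-side
cut edges (S→T): {(0,3), (2,7)} total cap 13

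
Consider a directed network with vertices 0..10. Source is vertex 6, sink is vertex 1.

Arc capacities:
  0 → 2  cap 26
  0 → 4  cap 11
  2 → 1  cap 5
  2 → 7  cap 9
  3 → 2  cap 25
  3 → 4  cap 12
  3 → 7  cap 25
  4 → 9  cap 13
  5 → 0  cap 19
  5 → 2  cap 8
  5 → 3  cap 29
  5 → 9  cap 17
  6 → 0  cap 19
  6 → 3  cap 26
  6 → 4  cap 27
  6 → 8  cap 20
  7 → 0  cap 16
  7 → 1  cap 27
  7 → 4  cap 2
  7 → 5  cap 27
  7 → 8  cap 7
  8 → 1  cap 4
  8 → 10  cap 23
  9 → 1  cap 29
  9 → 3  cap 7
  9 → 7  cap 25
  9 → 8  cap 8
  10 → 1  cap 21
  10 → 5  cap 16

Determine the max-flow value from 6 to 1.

Maximum flow value: 72

augment #1: 6→8→1 bottleneck 4, total now 4
augment #2: 6→0→2→1 bottleneck 5, total now 9
augment #3: 6→3→7→1 bottleneck 25, total now 34
augment #4: 6→4→9→1 bottleneck 13, total now 47
augment #5: 6→8→10→1 bottleneck 16, total now 63
augment #6: 6→0→2→7→1 bottleneck 2, total now 65
augment #7: 6→0→2→7→5→9→1 bottleneck 7, total now 72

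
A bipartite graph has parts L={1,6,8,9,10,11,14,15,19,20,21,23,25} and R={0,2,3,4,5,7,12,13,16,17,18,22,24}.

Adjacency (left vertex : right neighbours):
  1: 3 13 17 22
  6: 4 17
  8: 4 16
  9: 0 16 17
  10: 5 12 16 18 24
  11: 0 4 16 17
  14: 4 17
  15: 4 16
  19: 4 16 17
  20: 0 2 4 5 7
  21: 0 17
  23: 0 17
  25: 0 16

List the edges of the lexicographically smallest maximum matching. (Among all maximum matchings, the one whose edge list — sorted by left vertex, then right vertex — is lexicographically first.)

|M| = 7 (so the lex-smallest maximum matching has 7 edges)
process left vertices in ascending order; for each, take the smallest-labelled available neighbour that still permits 7 edges overall, or leave it unmatched if none does
lex-smallest matching: {1-3, 6-4, 8-16, 9-0, 10-5, 11-17, 20-2}

Lex-smallest maximum matching: {(1,3), (6,4), (8,16), (9,0), (10,5), (11,17), (20,2)}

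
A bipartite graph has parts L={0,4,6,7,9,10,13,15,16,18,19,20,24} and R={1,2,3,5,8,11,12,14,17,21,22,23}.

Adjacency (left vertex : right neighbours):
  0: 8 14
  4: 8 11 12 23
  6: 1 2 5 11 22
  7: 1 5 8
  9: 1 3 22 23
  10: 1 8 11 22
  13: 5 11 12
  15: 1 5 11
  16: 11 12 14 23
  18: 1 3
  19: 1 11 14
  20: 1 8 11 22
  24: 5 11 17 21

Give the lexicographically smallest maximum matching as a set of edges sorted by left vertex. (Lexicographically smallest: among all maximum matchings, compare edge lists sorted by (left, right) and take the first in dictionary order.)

Lex-smallest maximum matching: {(0,8), (4,11), (6,2), (7,1), (9,3), (10,22), (13,12), (15,5), (16,23), (19,14), (24,17)}

|M| = 11 (so the lex-smallest maximum matching has 11 edges)
process left vertices in ascending order; for each, take the smallest-labelled available neighbour that still permits 11 edges overall, or leave it unmatched if none does
lex-smallest matching: {0-8, 4-11, 6-2, 7-1, 9-3, 10-22, 13-12, 15-5, 16-23, 19-14, 24-17}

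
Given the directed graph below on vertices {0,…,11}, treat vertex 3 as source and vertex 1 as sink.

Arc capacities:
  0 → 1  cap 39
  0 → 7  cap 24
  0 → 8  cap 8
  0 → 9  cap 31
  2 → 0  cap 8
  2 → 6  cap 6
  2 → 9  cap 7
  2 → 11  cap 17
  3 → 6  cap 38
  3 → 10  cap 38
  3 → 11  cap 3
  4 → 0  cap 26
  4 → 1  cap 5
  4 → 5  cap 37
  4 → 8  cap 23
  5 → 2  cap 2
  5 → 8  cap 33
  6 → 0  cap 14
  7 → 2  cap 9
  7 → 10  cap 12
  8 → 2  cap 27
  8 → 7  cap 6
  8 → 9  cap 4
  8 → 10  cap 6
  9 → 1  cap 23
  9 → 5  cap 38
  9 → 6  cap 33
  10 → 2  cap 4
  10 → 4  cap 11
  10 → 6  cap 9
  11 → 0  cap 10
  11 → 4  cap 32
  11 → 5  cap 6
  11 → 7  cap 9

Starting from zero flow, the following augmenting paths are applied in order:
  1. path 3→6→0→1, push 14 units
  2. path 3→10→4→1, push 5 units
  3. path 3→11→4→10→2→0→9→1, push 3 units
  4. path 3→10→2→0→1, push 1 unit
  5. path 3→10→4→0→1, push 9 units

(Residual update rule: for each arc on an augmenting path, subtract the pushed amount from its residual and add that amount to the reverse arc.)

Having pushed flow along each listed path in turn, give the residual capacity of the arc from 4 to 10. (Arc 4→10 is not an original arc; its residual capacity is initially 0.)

Residual capacity of (4,10): 11

after path 1 (3→6→0→1, push 14): res(4,10)=0
after path 2 (3→10→4→1, push 5): res(4,10)=5
after path 3 (3→11→4→10→2→0→9→1, push 3): res(4,10)=2
after path 4 (3→10→2→0→1, push 1): res(4,10)=2
after path 5 (3→10→4→0→1, push 9): res(4,10)=11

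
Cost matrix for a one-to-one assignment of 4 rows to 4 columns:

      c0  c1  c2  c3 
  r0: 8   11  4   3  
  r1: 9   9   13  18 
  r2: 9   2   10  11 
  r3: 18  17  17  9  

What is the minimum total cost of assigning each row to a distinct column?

optimal assignment: row0→col2 (cost 4), row1→col0 (cost 9), row2→col1 (cost 2), row3→col3 (cost 9)
total = 4 + 9 + 2 + 9 = 24

Minimum assignment cost: 24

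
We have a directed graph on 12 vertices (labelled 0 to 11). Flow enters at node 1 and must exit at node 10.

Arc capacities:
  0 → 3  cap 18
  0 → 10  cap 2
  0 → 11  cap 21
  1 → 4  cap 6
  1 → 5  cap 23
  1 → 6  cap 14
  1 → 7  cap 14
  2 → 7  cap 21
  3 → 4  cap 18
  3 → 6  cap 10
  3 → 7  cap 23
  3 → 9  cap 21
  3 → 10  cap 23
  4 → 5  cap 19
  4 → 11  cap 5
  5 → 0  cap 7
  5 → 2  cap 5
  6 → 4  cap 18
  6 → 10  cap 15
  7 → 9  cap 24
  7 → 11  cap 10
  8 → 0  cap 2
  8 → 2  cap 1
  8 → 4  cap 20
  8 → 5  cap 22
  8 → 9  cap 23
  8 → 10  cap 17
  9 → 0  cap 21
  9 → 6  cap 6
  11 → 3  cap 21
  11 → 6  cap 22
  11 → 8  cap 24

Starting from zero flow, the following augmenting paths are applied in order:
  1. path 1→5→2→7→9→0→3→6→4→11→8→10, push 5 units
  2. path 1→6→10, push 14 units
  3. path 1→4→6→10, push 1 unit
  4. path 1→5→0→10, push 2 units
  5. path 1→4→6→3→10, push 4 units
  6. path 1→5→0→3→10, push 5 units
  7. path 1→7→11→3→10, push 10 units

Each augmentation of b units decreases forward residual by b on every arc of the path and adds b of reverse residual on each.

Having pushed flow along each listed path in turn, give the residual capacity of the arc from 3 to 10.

Residual capacity of (3,10): 4

after path 1 (1→5→2→7→9→0→3→6→4→11→8→10, push 5): res(3,10)=23
after path 2 (1→6→10, push 14): res(3,10)=23
after path 3 (1→4→6→10, push 1): res(3,10)=23
after path 4 (1→5→0→10, push 2): res(3,10)=23
after path 5 (1→4→6→3→10, push 4): res(3,10)=19
after path 6 (1→5→0→3→10, push 5): res(3,10)=14
after path 7 (1→7→11→3→10, push 10): res(3,10)=4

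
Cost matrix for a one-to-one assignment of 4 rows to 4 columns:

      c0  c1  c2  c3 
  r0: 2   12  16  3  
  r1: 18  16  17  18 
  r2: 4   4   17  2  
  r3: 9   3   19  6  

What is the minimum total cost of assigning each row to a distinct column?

optimal assignment: row0→col0 (cost 2), row1→col2 (cost 17), row2→col3 (cost 2), row3→col1 (cost 3)
total = 2 + 17 + 2 + 3 = 24

Minimum assignment cost: 24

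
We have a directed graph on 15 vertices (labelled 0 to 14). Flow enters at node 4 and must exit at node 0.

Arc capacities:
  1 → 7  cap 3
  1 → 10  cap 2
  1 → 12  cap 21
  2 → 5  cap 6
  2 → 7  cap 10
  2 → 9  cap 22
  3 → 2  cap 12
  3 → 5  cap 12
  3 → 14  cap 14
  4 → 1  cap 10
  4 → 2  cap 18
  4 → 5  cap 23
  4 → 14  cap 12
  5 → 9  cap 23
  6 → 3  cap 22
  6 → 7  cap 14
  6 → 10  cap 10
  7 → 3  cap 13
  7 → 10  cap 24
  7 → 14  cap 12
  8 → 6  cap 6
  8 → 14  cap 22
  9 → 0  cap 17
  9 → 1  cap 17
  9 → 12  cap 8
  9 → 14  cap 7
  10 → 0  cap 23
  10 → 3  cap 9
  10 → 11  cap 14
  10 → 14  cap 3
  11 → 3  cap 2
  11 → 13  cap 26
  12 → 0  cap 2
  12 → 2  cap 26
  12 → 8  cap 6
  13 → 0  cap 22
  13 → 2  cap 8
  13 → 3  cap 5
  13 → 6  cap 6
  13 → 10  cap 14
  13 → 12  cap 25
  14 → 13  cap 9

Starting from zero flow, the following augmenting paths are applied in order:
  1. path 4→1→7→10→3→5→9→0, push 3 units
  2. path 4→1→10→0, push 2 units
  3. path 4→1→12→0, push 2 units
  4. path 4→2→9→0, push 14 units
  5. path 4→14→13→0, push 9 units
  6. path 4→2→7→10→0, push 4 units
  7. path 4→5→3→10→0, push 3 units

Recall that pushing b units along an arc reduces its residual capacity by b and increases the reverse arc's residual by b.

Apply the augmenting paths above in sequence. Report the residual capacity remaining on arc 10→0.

Residual capacity of (10,0): 14

after path 1 (4→1→7→10→3→5→9→0, push 3): res(10,0)=23
after path 2 (4→1→10→0, push 2): res(10,0)=21
after path 3 (4→1→12→0, push 2): res(10,0)=21
after path 4 (4→2→9→0, push 14): res(10,0)=21
after path 5 (4→14→13→0, push 9): res(10,0)=21
after path 6 (4→2→7→10→0, push 4): res(10,0)=17
after path 7 (4→5→3→10→0, push 3): res(10,0)=14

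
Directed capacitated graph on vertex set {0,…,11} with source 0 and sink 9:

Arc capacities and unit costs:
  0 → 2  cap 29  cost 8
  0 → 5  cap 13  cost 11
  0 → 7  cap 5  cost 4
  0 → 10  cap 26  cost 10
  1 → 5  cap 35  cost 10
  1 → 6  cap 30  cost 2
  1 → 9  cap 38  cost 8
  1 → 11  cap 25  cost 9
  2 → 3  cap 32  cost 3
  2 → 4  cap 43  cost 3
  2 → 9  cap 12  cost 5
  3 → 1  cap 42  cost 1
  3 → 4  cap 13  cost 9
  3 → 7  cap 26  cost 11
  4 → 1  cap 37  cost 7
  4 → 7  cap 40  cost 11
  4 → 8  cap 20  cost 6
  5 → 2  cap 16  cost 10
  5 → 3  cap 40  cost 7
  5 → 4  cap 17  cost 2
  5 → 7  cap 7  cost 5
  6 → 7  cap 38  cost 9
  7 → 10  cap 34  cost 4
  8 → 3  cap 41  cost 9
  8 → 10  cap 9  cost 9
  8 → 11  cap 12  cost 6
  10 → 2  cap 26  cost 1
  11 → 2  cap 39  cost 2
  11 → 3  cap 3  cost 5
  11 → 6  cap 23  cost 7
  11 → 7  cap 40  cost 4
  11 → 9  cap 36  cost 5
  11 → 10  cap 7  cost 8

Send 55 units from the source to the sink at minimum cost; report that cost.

Minimum cost for 55 units: 1143

shortest-cost path #1: 0→2→9 push 12 @ unit cost 13 (adds 156)
shortest-cost path #2: 0→2→3→1→9 push 17 @ unit cost 20 (adds 340)
shortest-cost path #3: 0→7→10→2→3→1→9 push 5 @ unit cost 21 (adds 105)
shortest-cost path #4: 0→10→2→3→1→9 push 10 @ unit cost 23 (adds 230)
shortest-cost path #5: 0→5→3→1→9 push 6 @ unit cost 27 (adds 162)
shortest-cost path #6: 0→5→4→8→11→9 push 5 @ unit cost 30 (adds 150)
total cost = 1143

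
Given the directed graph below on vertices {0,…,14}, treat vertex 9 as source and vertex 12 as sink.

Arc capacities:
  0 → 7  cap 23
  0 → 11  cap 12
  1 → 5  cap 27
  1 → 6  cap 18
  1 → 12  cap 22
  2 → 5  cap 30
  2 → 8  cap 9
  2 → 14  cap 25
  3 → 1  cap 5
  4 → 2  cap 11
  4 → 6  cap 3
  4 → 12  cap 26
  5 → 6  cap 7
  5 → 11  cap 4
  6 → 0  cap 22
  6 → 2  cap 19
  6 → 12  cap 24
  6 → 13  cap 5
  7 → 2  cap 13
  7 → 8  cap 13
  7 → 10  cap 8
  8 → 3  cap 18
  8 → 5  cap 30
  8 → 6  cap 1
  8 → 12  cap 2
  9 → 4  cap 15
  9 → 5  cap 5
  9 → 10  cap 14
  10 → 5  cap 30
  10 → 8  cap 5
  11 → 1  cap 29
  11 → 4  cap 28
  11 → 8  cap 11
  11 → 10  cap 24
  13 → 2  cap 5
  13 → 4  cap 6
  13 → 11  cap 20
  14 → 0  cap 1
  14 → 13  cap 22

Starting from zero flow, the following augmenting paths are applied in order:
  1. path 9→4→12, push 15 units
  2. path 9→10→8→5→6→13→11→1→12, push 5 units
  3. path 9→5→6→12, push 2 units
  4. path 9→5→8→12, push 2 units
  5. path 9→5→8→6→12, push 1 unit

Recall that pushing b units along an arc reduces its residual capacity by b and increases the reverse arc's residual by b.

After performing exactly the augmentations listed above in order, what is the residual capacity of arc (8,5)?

after path 1 (9→4→12, push 15): res(8,5)=30
after path 2 (9→10→8→5→6→13→11→1→12, push 5): res(8,5)=25
after path 3 (9→5→6→12, push 2): res(8,5)=25
after path 4 (9→5→8→12, push 2): res(8,5)=27
after path 5 (9→5→8→6→12, push 1): res(8,5)=28

Residual capacity of (8,5): 28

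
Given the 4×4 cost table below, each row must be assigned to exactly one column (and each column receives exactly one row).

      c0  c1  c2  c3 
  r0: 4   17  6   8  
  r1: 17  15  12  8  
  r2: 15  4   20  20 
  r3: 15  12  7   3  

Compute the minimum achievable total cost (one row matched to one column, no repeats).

one of 2 optimal assignments: row0→col0 (cost 4), row1→col2 (cost 12), row2→col1 (cost 4), row3→col3 (cost 3)
total = 4 + 12 + 4 + 3 = 23

Minimum assignment cost: 23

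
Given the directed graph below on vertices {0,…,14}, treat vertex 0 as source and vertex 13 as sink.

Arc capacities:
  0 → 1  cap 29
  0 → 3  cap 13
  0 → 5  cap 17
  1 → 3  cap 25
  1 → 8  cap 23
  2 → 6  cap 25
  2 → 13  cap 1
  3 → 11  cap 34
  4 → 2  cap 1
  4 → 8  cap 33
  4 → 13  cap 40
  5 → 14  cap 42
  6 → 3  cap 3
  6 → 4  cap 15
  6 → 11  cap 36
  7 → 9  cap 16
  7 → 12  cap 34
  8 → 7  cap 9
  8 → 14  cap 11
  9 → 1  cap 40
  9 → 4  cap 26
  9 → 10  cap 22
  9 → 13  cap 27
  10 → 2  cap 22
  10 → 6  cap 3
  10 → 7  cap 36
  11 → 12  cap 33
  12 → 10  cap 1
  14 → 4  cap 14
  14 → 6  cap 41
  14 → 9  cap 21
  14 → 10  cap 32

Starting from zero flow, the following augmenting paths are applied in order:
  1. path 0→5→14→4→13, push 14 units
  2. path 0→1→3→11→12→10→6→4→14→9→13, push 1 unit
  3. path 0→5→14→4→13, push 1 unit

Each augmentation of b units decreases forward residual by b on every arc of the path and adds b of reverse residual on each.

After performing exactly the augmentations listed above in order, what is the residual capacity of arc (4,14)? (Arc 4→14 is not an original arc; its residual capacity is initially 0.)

after path 1 (0→5→14→4→13, push 14): res(4,14)=14
after path 2 (0→1→3→11→12→10→6→4→14→9→13, push 1): res(4,14)=13
after path 3 (0→5→14→4→13, push 1): res(4,14)=14

Residual capacity of (4,14): 14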